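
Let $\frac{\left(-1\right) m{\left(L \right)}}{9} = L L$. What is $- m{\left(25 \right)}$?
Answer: $5625$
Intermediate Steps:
$m{\left(L \right)} = - 9 L^{2}$ ($m{\left(L \right)} = - 9 L L = - 9 L^{2}$)
$- m{\left(25 \right)} = - \left(-9\right) 25^{2} = - \left(-9\right) 625 = \left(-1\right) \left(-5625\right) = 5625$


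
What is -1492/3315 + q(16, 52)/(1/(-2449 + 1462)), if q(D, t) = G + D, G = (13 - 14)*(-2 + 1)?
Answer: -55623877/3315 ≈ -16779.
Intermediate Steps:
G = 1 (G = -1*(-1) = 1)
q(D, t) = 1 + D
-1492/3315 + q(16, 52)/(1/(-2449 + 1462)) = -1492/3315 + (1 + 16)/(1/(-2449 + 1462)) = -1492*1/3315 + 17/(1/(-987)) = -1492/3315 + 17/(-1/987) = -1492/3315 + 17*(-987) = -1492/3315 - 16779 = -55623877/3315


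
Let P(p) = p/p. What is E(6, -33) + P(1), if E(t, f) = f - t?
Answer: -38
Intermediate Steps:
P(p) = 1
E(6, -33) + P(1) = (-33 - 1*6) + 1 = (-33 - 6) + 1 = -39 + 1 = -38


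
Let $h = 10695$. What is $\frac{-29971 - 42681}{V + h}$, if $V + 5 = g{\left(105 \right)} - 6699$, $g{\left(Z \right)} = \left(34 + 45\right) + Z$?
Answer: $- \frac{72652}{4175} \approx -17.402$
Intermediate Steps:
$g{\left(Z \right)} = 79 + Z$
$V = -6520$ ($V = -5 + \left(\left(79 + 105\right) - 6699\right) = -5 + \left(184 - 6699\right) = -5 - 6515 = -6520$)
$\frac{-29971 - 42681}{V + h} = \frac{-29971 - 42681}{-6520 + 10695} = - \frac{72652}{4175}$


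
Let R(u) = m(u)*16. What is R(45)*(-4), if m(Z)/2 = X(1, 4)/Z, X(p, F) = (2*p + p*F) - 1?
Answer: -128/9 ≈ -14.222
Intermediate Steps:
X(p, F) = -1 + 2*p + F*p (X(p, F) = (2*p + F*p) - 1 = -1 + 2*p + F*p)
m(Z) = 10/Z (m(Z) = 2*((-1 + 2*1 + 4*1)/Z) = 2*((-1 + 2 + 4)/Z) = 2*(5/Z) = 10/Z)
R(u) = 160/u (R(u) = (10/u)*16 = 160/u)
R(45)*(-4) = (160/45)*(-4) = (160*(1/45))*(-4) = (32/9)*(-4) = -128/9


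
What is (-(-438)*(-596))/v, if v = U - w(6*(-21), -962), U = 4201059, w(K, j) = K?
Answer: -87016/1400395 ≈ -0.062137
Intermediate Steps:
v = 4201185 (v = 4201059 - 6*(-21) = 4201059 - 1*(-126) = 4201059 + 126 = 4201185)
(-(-438)*(-596))/v = -(-438)*(-596)/4201185 = -1*261048*(1/4201185) = -261048*1/4201185 = -87016/1400395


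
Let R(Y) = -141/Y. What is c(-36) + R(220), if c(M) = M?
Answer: -8061/220 ≈ -36.641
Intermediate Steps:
c(-36) + R(220) = -36 - 141/220 = -8061/220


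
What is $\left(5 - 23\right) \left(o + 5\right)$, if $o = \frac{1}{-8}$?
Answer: $- \frac{351}{4} \approx -87.75$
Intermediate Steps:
$o = - \frac{1}{8} \approx -0.125$
$\left(5 - 23\right) \left(o + 5\right) = \left(5 - 23\right) \left(- \frac{1}{8} + 5\right) = \left(5 - 23\right) \frac{39}{8} = \left(-18\right) \frac{39}{8} = - \frac{351}{4}$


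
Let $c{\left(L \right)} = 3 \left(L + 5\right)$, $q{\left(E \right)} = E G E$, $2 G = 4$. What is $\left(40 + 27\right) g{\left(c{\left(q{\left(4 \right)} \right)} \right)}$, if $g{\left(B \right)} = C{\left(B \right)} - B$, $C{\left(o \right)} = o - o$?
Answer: $-7437$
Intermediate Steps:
$G = 2$ ($G = \frac{1}{2} \cdot 4 = 2$)
$q{\left(E \right)} = 2 E^{2}$ ($q{\left(E \right)} = E 2 E = 2 E E = 2 E^{2}$)
$c{\left(L \right)} = 15 + 3 L$ ($c{\left(L \right)} = 3 \left(5 + L\right) = 15 + 3 L$)
$C{\left(o \right)} = 0$
$g{\left(B \right)} = - B$ ($g{\left(B \right)} = 0 - B = - B$)
$\left(40 + 27\right) g{\left(c{\left(q{\left(4 \right)} \right)} \right)} = \left(40 + 27\right) \left(- (15 + 3 \cdot 2 \cdot 4^{2})\right) = 67 \left(- (15 + 3 \cdot 2 \cdot 16)\right) = 67 \left(- (15 + 3 \cdot 32)\right) = 67 \left(- (15 + 96)\right) = 67 \left(\left(-1\right) 111\right) = 67 \left(-111\right) = -7437$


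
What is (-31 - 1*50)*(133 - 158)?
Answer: 2025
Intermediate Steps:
(-31 - 1*50)*(133 - 158) = (-31 - 50)*(-25) = -81*(-25) = 2025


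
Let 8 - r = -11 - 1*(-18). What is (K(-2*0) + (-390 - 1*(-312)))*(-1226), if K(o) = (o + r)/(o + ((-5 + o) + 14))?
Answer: 859426/9 ≈ 95492.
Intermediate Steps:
r = 1 (r = 8 - (-11 - 1*(-18)) = 8 - (-11 + 18) = 8 - 1*7 = 8 - 7 = 1)
K(o) = (1 + o)/(9 + 2*o) (K(o) = (o + 1)/(o + ((-5 + o) + 14)) = (1 + o)/(o + (9 + o)) = (1 + o)/(9 + 2*o))
(K(-2*0) + (-390 - 1*(-312)))*(-1226) = ((1 - 2*0)/(9 + 2*(-2*0)) + (-390 - 1*(-312)))*(-1226) = ((1 + 0)/(9 + 2*0) + (-390 + 312))*(-1226) = (1/(9 + 0) - 78)*(-1226) = (1/9 - 78)*(-1226) = -701/9*(-1226) = 859426/9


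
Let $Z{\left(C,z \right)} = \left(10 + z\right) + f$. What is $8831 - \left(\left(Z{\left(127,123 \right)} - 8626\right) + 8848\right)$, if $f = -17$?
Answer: $8493$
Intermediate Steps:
$Z{\left(C,z \right)} = -7 + z$ ($Z{\left(C,z \right)} = \left(10 + z\right) - 17 = -7 + z$)
$8831 - \left(\left(Z{\left(127,123 \right)} - 8626\right) + 8848\right) = 8831 - \left(\left(\left(-7 + 123\right) - 8626\right) + 8848\right) = 8831 - \left(\left(116 - 8626\right) + 8848\right) = 8831 - \left(-8510 + 8848\right) = 8831 - 338 = 8493$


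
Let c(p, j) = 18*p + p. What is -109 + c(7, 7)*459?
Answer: 60938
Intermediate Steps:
c(p, j) = 19*p
-109 + c(7, 7)*459 = -109 + (19*7)*459 = -109 + 133*459 = -109 + 61047 = 60938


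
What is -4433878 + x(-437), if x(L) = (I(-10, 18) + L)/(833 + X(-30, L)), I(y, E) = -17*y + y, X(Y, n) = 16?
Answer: -3764362699/849 ≈ -4.4339e+6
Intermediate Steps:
I(y, E) = -16*y
x(L) = 160/849 + L/849 (x(L) = (-16*(-10) + L)/(833 + 16) = (160 + L)/849 = (160 + L)*(1/849) = 160/849 + L/849)
-4433878 + x(-437) = -4433878 + (160/849 + (1/849)*(-437)) = -4433878 + (160/849 - 437/849) = -4433878 - 277/849 = -3764362699/849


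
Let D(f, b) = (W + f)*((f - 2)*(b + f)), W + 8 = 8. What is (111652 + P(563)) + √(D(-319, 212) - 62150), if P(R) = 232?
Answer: 111884 + I*√11018843 ≈ 1.1188e+5 + 3319.5*I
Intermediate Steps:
W = 0 (W = -8 + 8 = 0)
D(f, b) = f*(-2 + f)*(b + f) (D(f, b) = (0 + f)*((f - 2)*(b + f)) = f*((-2 + f)*(b + f)) = f*(-2 + f)*(b + f))
(111652 + P(563)) + √(D(-319, 212) - 62150) = (111652 + 232) + √(-319*((-319)² - 2*212 - 2*(-319) + 212*(-319)) - 62150) = 111884 + √(-319*(101761 - 424 + 638 - 67628) - 62150) = 111884 + √(-319*34347 - 62150) = 111884 + √(-10956693 - 62150) = 111884 + √(-11018843) = 111884 + I*√11018843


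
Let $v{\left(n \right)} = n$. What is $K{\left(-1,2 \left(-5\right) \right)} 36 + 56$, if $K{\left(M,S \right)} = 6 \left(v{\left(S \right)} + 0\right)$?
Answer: $-2104$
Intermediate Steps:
$K{\left(M,S \right)} = 6 S$ ($K{\left(M,S \right)} = 6 \left(S + 0\right) = 6 S$)
$K{\left(-1,2 \left(-5\right) \right)} 36 + 56 = 6 \cdot 2 \left(-5\right) 36 + 56 = 6 \left(-10\right) 36 + 56 = \left(-60\right) 36 + 56 = -2160 + 56 = -2104$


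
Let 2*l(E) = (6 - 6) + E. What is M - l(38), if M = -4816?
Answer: -4835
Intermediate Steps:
l(E) = E/2 (l(E) = ((6 - 6) + E)/2 = (0 + E)/2 = E/2)
M - l(38) = -4816 - 38/2 = -4816 - 1*19 = -4816 - 19 = -4835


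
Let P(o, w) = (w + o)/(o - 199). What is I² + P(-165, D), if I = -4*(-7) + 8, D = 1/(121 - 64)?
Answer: 6724703/5187 ≈ 1296.5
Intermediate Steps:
D = 1/57 ≈ 0.017544
P(o, w) = (o + w)/(-199 + o)
I = 36 (I = 28 + 8 = 36)
I² + P(-165, D) = 36² + (-165 + 1/57)/(-199 - 165) = 1296 - 9404/57/(-364) = 1296 - 1/364*(-9404/57) = 1296 + 2351/5187 = 6724703/5187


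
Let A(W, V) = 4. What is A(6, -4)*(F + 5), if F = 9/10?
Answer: 118/5 ≈ 23.600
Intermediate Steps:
F = 9/10 (F = 9*(1/10) = 9/10 ≈ 0.90000)
A(6, -4)*(F + 5) = 4*(9/10 + 5) = 4*(59/10) = 118/5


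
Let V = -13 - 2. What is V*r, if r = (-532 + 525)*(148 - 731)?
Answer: -61215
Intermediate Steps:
V = -15
r = 4081 (r = -7*(-583) = 4081)
V*r = -15*4081 = -61215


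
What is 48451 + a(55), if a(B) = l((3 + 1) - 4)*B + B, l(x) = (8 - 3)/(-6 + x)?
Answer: 290761/6 ≈ 48460.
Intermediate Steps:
l(x) = 5/(-6 + x)
a(B) = B/6 (a(B) = (5/(-6 + ((3 + 1) - 4)))*B + B = (5/(-6 + (4 - 4)))*B + B = (5/(-6 + 0))*B + B = (5/(-6))*B + B = (5*(-⅙))*B + B = -5*B/6 + B = B/6)
48451 + a(55) = 48451 + (⅙)*55 = 48451 + 55/6 = 290761/6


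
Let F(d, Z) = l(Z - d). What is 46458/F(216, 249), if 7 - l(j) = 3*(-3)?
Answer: 23229/8 ≈ 2903.6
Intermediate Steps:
l(j) = 16 (l(j) = 7 - 3*(-3) = 7 - 1*(-9) = 7 + 9 = 16)
F(d, Z) = 16
46458/F(216, 249) = 46458/16 = 46458*(1/16) = 23229/8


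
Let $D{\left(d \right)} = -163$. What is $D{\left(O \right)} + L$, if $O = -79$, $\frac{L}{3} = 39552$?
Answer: $118493$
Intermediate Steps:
$L = 118656$ ($L = 3 \cdot 39552 = 118656$)
$D{\left(O \right)} + L = -163 + 118656 = 118493$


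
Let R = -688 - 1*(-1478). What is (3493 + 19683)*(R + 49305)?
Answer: 1161001720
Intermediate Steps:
R = 790 (R = -688 + 1478 = 790)
(3493 + 19683)*(R + 49305) = (3493 + 19683)*(790 + 49305) = 23176*50095 = 1161001720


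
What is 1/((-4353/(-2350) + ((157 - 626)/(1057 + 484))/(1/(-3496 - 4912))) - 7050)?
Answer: -54050/242640781 ≈ -0.00022276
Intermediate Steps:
1/((-4353/(-2350) + ((157 - 626)/(1057 + 484))/(1/(-3496 - 4912))) - 7050) = 1/((-4353*(-1/2350) + (-469/1541)/(1/(-8408))) - 7050) = 1/((4353/2350 + (-469*1/1541)/(-1/8408)) - 7050) = 1/((4353/2350 - 7/23*(-8408)) - 7050) = 1/((4353/2350 + 58856/23) - 7050) = 1/(138411719/54050 - 7050) = 1/(-242640781/54050) = -54050/242640781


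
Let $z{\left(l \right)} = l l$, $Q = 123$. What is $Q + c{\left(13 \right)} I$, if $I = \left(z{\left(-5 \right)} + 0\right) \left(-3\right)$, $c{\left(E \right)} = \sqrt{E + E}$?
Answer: $123 - 75 \sqrt{26} \approx -259.43$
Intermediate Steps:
$c{\left(E \right)} = \sqrt{2} \sqrt{E}$ ($c{\left(E \right)} = \sqrt{2 E} = \sqrt{2} \sqrt{E}$)
$z{\left(l \right)} = l^{2}$
$I = -75$ ($I = \left(\left(-5\right)^{2} + 0\right) \left(-3\right) = \left(25 + 0\right) \left(-3\right) = 25 \left(-3\right) = -75$)
$Q + c{\left(13 \right)} I = 123 + \sqrt{2} \sqrt{13} \left(-75\right) = 123 + \sqrt{26} \left(-75\right) = 123 - 75 \sqrt{26}$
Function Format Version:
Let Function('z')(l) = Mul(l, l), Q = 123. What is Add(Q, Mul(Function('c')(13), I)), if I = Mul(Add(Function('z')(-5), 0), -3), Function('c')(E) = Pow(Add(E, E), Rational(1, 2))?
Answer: Add(123, Mul(-75, Pow(26, Rational(1, 2)))) ≈ -259.43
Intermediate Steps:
Function('c')(E) = Mul(Pow(2, Rational(1, 2)), Pow(E, Rational(1, 2))) (Function('c')(E) = Pow(Mul(2, E), Rational(1, 2)) = Mul(Pow(2, Rational(1, 2)), Pow(E, Rational(1, 2))))
Function('z')(l) = Pow(l, 2)
I = -75 (I = Mul(Add(Pow(-5, 2), 0), -3) = Mul(Add(25, 0), -3) = Mul(25, -3) = -75)
Add(Q, Mul(Function('c')(13), I)) = Add(123, Mul(Mul(Pow(2, Rational(1, 2)), Pow(13, Rational(1, 2))), -75)) = Add(123, Mul(Pow(26, Rational(1, 2)), -75)) = Add(123, Mul(-75, Pow(26, Rational(1, 2))))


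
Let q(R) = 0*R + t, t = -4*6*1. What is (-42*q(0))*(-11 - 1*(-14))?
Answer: 3024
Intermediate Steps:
t = -24 (t = -24*1 = -24)
q(R) = -24 (q(R) = 0*R - 24 = 0 - 24 = -24)
(-42*q(0))*(-11 - 1*(-14)) = (-42*(-24))*(-11 - 1*(-14)) = 1008*(-11 + 14) = 1008*3 = 3024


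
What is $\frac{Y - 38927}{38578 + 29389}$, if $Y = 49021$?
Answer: $\frac{10094}{67967} \approx 0.14851$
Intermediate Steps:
$\frac{Y - 38927}{38578 + 29389} = \frac{49021 - 38927}{38578 + 29389} = \frac{10094}{67967}$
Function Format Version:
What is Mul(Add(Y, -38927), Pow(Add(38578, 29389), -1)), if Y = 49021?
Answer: Rational(10094, 67967) ≈ 0.14851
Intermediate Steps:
Mul(Add(Y, -38927), Pow(Add(38578, 29389), -1)) = Mul(Add(49021, -38927), Pow(Add(38578, 29389), -1)) = Mul(10094, Pow(67967, -1)) = Mul(10094, Rational(1, 67967)) = Rational(10094, 67967)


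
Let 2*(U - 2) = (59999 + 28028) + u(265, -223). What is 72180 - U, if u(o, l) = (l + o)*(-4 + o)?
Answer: 45367/2 ≈ 22684.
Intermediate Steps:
u(o, l) = (-4 + o)*(l + o)
U = 98993/2 (U = 2 + ((59999 + 28028) + (265² - 4*(-223) - 4*265 - 223*265))/2 = 2 + (88027 + (70225 + 892 - 1060 - 59095))/2 = 2 + (88027 + 10962)/2 = 2 + (½)*98989 = 2 + 98989/2 = 98993/2 ≈ 49497.)
72180 - U = 72180 - 1*98993/2 = 72180 - 98993/2 = 45367/2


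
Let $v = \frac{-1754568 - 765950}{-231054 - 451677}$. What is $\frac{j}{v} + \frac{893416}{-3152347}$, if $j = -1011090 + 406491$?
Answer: $- \frac{16899003305853403}{103188926698} \approx -1.6377 \cdot 10^{5}$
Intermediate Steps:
$v = \frac{360074}{97533}$ ($v = - \frac{2520518}{-682731} = \left(-2520518\right) \left(- \frac{1}{682731}\right) = \frac{360074}{97533} \approx 3.6918$)
$j = -604599$
$\frac{j}{v} + \frac{893416}{-3152347} = - \frac{604599}{\frac{360074}{97533}} + \frac{893416}{-3152347} = \left(-604599\right) \frac{97533}{360074} + 893416 \left(- \frac{1}{3152347}\right) = - \frac{58968354267}{360074} - \frac{893416}{3152347} = - \frac{16899003305853403}{103188926698}$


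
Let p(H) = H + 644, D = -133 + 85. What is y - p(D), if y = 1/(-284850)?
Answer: -169770601/284850 ≈ -596.00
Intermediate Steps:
y = -1/284850 ≈ -3.5106e-6
D = -48
p(H) = 644 + H
y - p(D) = -1/284850 - (644 - 48) = -1/284850 - 1*596 = -1/284850 - 596 = -169770601/284850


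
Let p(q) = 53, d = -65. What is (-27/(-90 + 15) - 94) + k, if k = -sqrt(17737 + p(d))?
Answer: -2341/25 - sqrt(17790) ≈ -227.02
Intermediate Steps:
k = -sqrt(17790) (k = -sqrt(17737 + 53) = -sqrt(17790) ≈ -133.38)
(-27/(-90 + 15) - 94) + k = (-27/(-90 + 15) - 94) - sqrt(17790) = (-27/(-75) - 94) - sqrt(17790) = (-27*(-1/75) - 94) - sqrt(17790) = (9/25 - 94) - sqrt(17790) = -2341/25 - sqrt(17790)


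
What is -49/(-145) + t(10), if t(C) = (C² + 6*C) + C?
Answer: 24699/145 ≈ 170.34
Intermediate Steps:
t(C) = C² + 7*C
-49/(-145) + t(10) = -49/(-145) + 10*(7 + 10) = -49*(-1/145) + 10*17 = 49/145 + 170 = 24699/145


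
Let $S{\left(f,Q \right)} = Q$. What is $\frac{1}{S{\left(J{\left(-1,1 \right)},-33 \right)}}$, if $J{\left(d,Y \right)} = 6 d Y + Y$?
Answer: $- \frac{1}{33} \approx -0.030303$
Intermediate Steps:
$J{\left(d,Y \right)} = Y + 6 Y d$ ($J{\left(d,Y \right)} = 6 Y d + Y = Y + 6 Y d$)
$\frac{1}{S{\left(J{\left(-1,1 \right)},-33 \right)}} = \frac{1}{-33} = - \frac{1}{33}$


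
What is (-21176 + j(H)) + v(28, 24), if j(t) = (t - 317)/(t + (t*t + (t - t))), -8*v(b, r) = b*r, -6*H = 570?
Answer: -94926106/4465 ≈ -21260.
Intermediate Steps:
H = -95 (H = -⅙*570 = -95)
v(b, r) = -b*r/8
j(t) = (-317 + t)/(t + t²) (j(t) = (-317 + t)/(t + (t² + 0)) = (-317 + t)/(t + t²))
(-21176 + j(H)) + v(28, 24) = (-21176 + (-317 - 95)/((-95)*(1 - 95))) - ⅛*28*24 = (-21176 - 1/95*(-412)/(-94)) - 84 = (-21176 - 1/95*(-1/94)*(-412)) - 84 = (-21176 - 206/4465) - 84 = -94551046/4465 - 84 = -94926106/4465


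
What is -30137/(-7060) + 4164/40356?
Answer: 103800551/23742780 ≈ 4.3719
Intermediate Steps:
-30137/(-7060) + 4164/40356 = -30137*(-1/7060) + 4164*(1/40356) = 30137/7060 + 347/3363 = 103800551/23742780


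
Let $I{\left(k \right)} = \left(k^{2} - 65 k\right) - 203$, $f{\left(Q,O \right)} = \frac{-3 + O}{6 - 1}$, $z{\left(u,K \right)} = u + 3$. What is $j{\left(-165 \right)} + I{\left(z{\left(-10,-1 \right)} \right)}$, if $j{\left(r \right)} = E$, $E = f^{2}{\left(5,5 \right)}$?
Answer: $\frac{7529}{25} \approx 301.16$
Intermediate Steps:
$z{\left(u,K \right)} = 3 + u$
$f{\left(Q,O \right)} = - \frac{3}{5} + \frac{O}{5}$ ($f{\left(Q,O \right)} = \frac{-3 + O}{5} = \left(-3 + O\right) \frac{1}{5} = - \frac{3}{5} + \frac{O}{5}$)
$E = \frac{4}{25}$ ($E = \left(- \frac{3}{5} + \frac{1}{5} \cdot 5\right)^{2} = \left(- \frac{3}{5} + 1\right)^{2} = \left(\frac{2}{5}\right)^{2} = \frac{4}{25} \approx 0.16$)
$I{\left(k \right)} = -203 + k^{2} - 65 k$
$j{\left(r \right)} = \frac{4}{25}$
$j{\left(-165 \right)} + I{\left(z{\left(-10,-1 \right)} \right)} = \frac{4}{25} - \left(203 - \left(3 - 10\right)^{2} + 65 \left(3 - 10\right)\right) = \frac{4}{25} - \left(-252 - 49\right) = \frac{4}{25} + \left(-203 + 49 + 455\right) = \frac{4}{25} + 301 = \frac{7529}{25}$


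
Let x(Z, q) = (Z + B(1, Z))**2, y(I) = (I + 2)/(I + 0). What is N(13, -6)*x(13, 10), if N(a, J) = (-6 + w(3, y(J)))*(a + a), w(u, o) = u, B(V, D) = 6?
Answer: -28158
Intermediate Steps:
y(I) = (2 + I)/I
x(Z, q) = (6 + Z)**2 (x(Z, q) = (Z + 6)**2 = (6 + Z)**2)
N(a, J) = -6*a (N(a, J) = (-6 + 3)*(a + a) = -6*a)
N(13, -6)*x(13, 10) = (-6*13)*(6 + 13)**2 = -78*19**2 = -78*361 = -28158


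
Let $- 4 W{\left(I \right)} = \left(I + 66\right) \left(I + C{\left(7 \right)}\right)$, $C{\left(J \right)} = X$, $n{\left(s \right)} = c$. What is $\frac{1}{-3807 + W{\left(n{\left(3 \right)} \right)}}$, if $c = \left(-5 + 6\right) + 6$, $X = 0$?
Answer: $- \frac{4}{15739} \approx -0.00025415$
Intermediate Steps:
$c = 7$ ($c = 1 + 6 = 7$)
$n{\left(s \right)} = 7$
$C{\left(J \right)} = 0$
$W{\left(I \right)} = - \frac{I \left(66 + I\right)}{4}$ ($W{\left(I \right)} = - \frac{\left(I + 66\right) \left(I + 0\right)}{4} = - \frac{\left(66 + I\right) I}{4} = - \frac{I \left(66 + I\right)}{4}$)
$\frac{1}{-3807 + W{\left(n{\left(3 \right)} \right)}} = \frac{1}{-3807 + \frac{1}{4} \cdot 7 \left(-66 - 7\right)} = \frac{1}{-3807 + \frac{1}{4} \cdot 7 \left(-73\right)} = \frac{1}{-3807 - \frac{511}{4}} = \frac{1}{- \frac{15739}{4}} = - \frac{4}{15739}$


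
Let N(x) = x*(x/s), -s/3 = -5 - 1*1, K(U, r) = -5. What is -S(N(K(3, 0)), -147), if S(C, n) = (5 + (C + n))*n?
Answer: -124019/6 ≈ -20670.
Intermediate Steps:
s = 18 (s = -3*(-5 - 1*1) = -3*(-5 - 1) = -3*(-6) = 18)
N(x) = x²/18 (N(x) = x*(x/18) = x²/18)
S(C, n) = n*(5 + C + n) (S(C, n) = (5 + C + n)*n = n*(5 + C + n))
-S(N(K(3, 0)), -147) = -(-147)*(5 + (1/18)*(-5)² - 147) = -(-147)*(5 + (1/18)*25 - 147) = -(-147)*(5 + 25/18 - 147) = -(-147)*(-2531)/18 = -1*124019/6 = -124019/6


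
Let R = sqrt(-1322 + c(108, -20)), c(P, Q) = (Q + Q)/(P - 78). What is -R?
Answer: -I*sqrt(11910)/3 ≈ -36.378*I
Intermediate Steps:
c(P, Q) = 2*Q/(-78 + P) (c(P, Q) = (2*Q)/(-78 + P) = 2*Q/(-78 + P))
R = I*sqrt(11910)/3 (R = sqrt(-1322 + 2*(-20)/(-78 + 108)) = sqrt(-1322 + 2*(-20)/30) = sqrt(-1322 + 2*(-20)*(1/30)) = sqrt(-1322 - 4/3) = sqrt(-3970/3) = I*sqrt(11910)/3 ≈ 36.378*I)
-R = -I*sqrt(11910)/3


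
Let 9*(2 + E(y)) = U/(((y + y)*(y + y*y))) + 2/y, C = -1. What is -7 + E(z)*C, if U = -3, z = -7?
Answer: -8765/1764 ≈ -4.9688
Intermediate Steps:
E(y) = -2 + 2/(9*y) - 1/(6*y*(y + y²)) (E(y) = -2 + (-3*1/((y + y)*(y + y*y)) + 2/y)/9 = -2 + (-3*1/(2*y*(y + y²)) + 2/y)/9 = -2 + (-3/(2*y*(y + y²)) + 2/y)/9 = -2 + (2/y - 3/(2*y*(y + y²)))/9 = -2 + (2/(9*y) - 1/(6*y*(y + y²))) = -2 + 2/(9*y) - 1/(6*y*(y + y²)))
-7 + E(z)*C = -7 + ((1/18)*(-3 - 36*(-7)³ - 32*(-7)² + 4*(-7))/((-7)²*(1 - 7)))*(-1) = -7 + ((1/18)*(1/49)*(-3 - 36*(-343) - 32*49 - 28)/(-6))*(-1) = -7 + ((1/18)*(1/49)*(-⅙)*(-3 + 12348 - 1568 - 28))*(-1) = -7 + ((1/18)*(1/49)*(-⅙)*10749)*(-1) = -7 - 3583/1764*(-1) = -7 + 3583/1764 = -8765/1764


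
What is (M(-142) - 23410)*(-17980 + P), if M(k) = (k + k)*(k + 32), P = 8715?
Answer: -72544950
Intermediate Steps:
M(k) = 2*k*(32 + k) (M(k) = (2*k)*(32 + k) = 2*k*(32 + k))
(M(-142) - 23410)*(-17980 + P) = (2*(-142)*(32 - 142) - 23410)*(-17980 + 8715) = (2*(-142)*(-110) - 23410)*(-9265) = (31240 - 23410)*(-9265) = 7830*(-9265) = -72544950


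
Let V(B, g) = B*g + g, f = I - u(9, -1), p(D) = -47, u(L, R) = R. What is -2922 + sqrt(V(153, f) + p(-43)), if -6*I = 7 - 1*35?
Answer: -2922 + sqrt(7431)/3 ≈ -2893.3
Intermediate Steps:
I = 14/3 (I = -(7 - 1*35)/6 = -(7 - 35)/6 = -1/6*(-28) = 14/3 ≈ 4.6667)
f = 17/3 (f = 14/3 - 1*(-1) = 14/3 + 1 = 17/3 ≈ 5.6667)
V(B, g) = g + B*g
-2922 + sqrt(V(153, f) + p(-43)) = -2922 + sqrt(17*(1 + 153)/3 - 47) = -2922 + sqrt((17/3)*154 - 47) = -2922 + sqrt(2618/3 - 47) = -2922 + sqrt(2477/3) = -2922 + sqrt(7431)/3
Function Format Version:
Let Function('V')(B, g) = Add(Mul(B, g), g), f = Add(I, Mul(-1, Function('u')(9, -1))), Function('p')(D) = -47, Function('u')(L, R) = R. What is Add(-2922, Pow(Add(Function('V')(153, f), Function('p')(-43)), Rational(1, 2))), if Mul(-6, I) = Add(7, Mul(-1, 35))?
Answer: Add(-2922, Mul(Rational(1, 3), Pow(7431, Rational(1, 2)))) ≈ -2893.3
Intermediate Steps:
I = Rational(14, 3) (I = Mul(Rational(-1, 6), Add(7, Mul(-1, 35))) = Mul(Rational(-1, 6), Add(7, -35)) = Mul(Rational(-1, 6), -28) = Rational(14, 3) ≈ 4.6667)
f = Rational(17, 3) (f = Add(Rational(14, 3), Mul(-1, -1)) = Add(Rational(14, 3), 1) = Rational(17, 3) ≈ 5.6667)
Function('V')(B, g) = Add(g, Mul(B, g))
Add(-2922, Pow(Add(Function('V')(153, f), Function('p')(-43)), Rational(1, 2))) = Add(-2922, Pow(Add(Mul(Rational(17, 3), Add(1, 153)), -47), Rational(1, 2))) = Add(-2922, Pow(Add(Mul(Rational(17, 3), 154), -47), Rational(1, 2))) = Add(-2922, Pow(Add(Rational(2618, 3), -47), Rational(1, 2))) = Add(-2922, Pow(Rational(2477, 3), Rational(1, 2))) = Add(-2922, Mul(Rational(1, 3), Pow(7431, Rational(1, 2))))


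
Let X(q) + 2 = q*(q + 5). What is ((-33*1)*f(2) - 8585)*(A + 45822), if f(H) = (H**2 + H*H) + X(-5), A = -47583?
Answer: 15466863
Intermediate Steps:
X(q) = -2 + q*(5 + q) (X(q) = -2 + q*(q + 5) = -2 + q*(5 + q))
f(H) = -2 + 2*H**2 (f(H) = (H**2 + H*H) + (-2 + (-5)**2 + 5*(-5)) = (H**2 + H**2) + (-2 + 25 - 25) = 2*H**2 - 2 = -2 + 2*H**2)
((-33*1)*f(2) - 8585)*(A + 45822) = ((-33*1)*(-2 + 2*2**2) - 8585)*(-47583 + 45822) = (-33*(-2 + 2*4) - 8585)*(-1761) = (-33*(-2 + 8) - 8585)*(-1761) = (-33*6 - 8585)*(-1761) = (-198 - 8585)*(-1761) = -8783*(-1761) = 15466863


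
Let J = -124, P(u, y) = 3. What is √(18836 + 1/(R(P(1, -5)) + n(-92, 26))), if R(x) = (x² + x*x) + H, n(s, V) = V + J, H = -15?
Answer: √169994805/95 ≈ 137.24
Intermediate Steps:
n(s, V) = -124 + V (n(s, V) = V - 124 = -124 + V)
R(x) = -15 + 2*x² (R(x) = (x² + x*x) - 15 = (x² + x²) - 15 = 2*x² - 15 = -15 + 2*x²)
√(18836 + 1/(R(P(1, -5)) + n(-92, 26))) = √(18836 + 1/((-15 + 2*3²) + (-124 + 26))) = √(18836 + 1/((-15 + 2*9) - 98)) = √(18836 + 1/((-15 + 18) - 98)) = √(18836 + 1/(3 - 98)) = √(18836 + 1/(-95)) = √(18836 - 1/95) = √(1789419/95) = √169994805/95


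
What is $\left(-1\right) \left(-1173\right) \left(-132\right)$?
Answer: $-154836$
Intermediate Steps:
$\left(-1\right) \left(-1173\right) \left(-132\right) = 1173 \left(-132\right) = -154836$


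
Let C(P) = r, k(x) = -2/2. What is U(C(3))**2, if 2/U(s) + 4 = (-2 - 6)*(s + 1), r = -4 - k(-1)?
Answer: 1/36 ≈ 0.027778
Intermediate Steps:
k(x) = -1 (k(x) = -2*1/2 = -1)
r = -3 (r = -4 - 1*(-1) = -4 + 1 = -3)
C(P) = -3
U(s) = 2/(-12 - 8*s) (U(s) = 2/(-4 + (-2 - 6)*(s + 1)) = 2/(-4 - 8*(1 + s)) = 2/(-4 + (-8 - 8*s)) = 2/(-12 - 8*s))
U(C(3))**2 = (-1/(6 + 4*(-3)))**2 = (-1/(6 - 12))**2 = (-1/(-6))**2 = (-1*(-1/6))**2 = (1/6)**2 = 1/36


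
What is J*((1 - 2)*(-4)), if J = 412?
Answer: 1648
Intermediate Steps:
J*((1 - 2)*(-4)) = 412*((1 - 2)*(-4)) = 412*(-1*(-4)) = 412*4 = 1648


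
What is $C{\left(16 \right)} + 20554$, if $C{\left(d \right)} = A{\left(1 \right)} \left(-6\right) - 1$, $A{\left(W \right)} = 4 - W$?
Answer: $20535$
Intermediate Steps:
$C{\left(d \right)} = -19$ ($C{\left(d \right)} = \left(4 - 1\right) \left(-6\right) - 1 = 3 \left(-6\right) - 1 = -18 - 1 = -19$)
$C{\left(16 \right)} + 20554 = -19 + 20554 = 20535$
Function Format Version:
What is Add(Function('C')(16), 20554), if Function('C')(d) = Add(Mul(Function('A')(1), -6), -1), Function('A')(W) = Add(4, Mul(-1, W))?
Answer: 20535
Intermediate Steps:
Function('C')(d) = -19 (Function('C')(d) = Add(Mul(Add(4, Mul(-1, 1)), -6), -1) = Add(Mul(Add(4, -1), -6), -1) = Add(Mul(3, -6), -1) = Add(-18, -1) = -19)
Add(Function('C')(16), 20554) = Add(-19, 20554) = 20535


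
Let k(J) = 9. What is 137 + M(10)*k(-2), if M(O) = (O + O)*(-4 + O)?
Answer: 1217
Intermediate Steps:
M(O) = 2*O*(-4 + O) (M(O) = (2*O)*(-4 + O) = 2*O*(-4 + O))
137 + M(10)*k(-2) = 137 + (2*10*(-4 + 10))*9 = 137 + (2*10*6)*9 = 137 + 120*9 = 137 + 1080 = 1217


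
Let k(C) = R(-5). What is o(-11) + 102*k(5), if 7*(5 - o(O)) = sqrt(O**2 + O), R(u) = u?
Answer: -505 - sqrt(110)/7 ≈ -506.50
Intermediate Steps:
k(C) = -5
o(O) = 5 - sqrt(O + O**2)/7 (o(O) = 5 - sqrt(O**2 + O)/7 = 5 - sqrt(O + O**2)/7)
o(-11) + 102*k(5) = (5 - sqrt(110)/7) + 102*(-5) = (5 - sqrt(110)/7) - 510 = -505 - sqrt(110)/7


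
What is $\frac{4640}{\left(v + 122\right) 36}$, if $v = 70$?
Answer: $\frac{145}{216} \approx 0.6713$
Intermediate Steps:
$\frac{4640}{\left(v + 122\right) 36} = \frac{4640}{\left(70 + 122\right) 36} = \frac{4640}{192 \cdot 36} = \frac{4640}{6912} = 4640 \cdot \frac{1}{6912} = \frac{145}{216}$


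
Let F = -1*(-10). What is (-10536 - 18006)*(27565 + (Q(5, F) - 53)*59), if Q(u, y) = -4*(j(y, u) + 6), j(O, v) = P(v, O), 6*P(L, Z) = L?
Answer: -651480664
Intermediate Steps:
P(L, Z) = L/6
F = 10
j(O, v) = v/6
Q(u, y) = -24 - 2*u/3 (Q(u, y) = -4*(u/6 + 6) = -4*(6 + u/6) = -24 - 2*u/3)
(-10536 - 18006)*(27565 + (Q(5, F) - 53)*59) = (-10536 - 18006)*(27565 + ((-24 - ⅔*5) - 53)*59) = -28542*(27565 + ((-24 - 10/3) - 53)*59) = -28542*(27565 + (-82/3 - 53)*59) = -28542*(27565 - 241/3*59) = -28542*(27565 - 14219/3) = -28542*68476/3 = -651480664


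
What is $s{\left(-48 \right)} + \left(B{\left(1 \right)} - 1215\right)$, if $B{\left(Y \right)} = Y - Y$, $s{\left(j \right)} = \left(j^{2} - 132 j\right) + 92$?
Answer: $7517$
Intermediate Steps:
$s{\left(j \right)} = 92 + j^{2} - 132 j$
$B{\left(Y \right)} = 0$
$s{\left(-48 \right)} + \left(B{\left(1 \right)} - 1215\right) = \left(92 + \left(-48\right)^{2} - -6336\right) + \left(0 - 1215\right) = \left(92 + 2304 + 6336\right) + \left(0 - 1215\right) = 8732 - 1215 = 7517$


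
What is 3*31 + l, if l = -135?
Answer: -42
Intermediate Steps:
3*31 + l = 3*31 - 135 = 93 - 135 = -42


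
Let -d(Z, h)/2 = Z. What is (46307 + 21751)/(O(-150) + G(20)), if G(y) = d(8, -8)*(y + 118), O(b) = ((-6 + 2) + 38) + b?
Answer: -34029/1162 ≈ -29.285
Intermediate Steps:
d(Z, h) = -2*Z
O(b) = 34 + b (O(b) = (-4 + 38) + b = 34 + b)
G(y) = -1888 - 16*y (G(y) = (-2*8)*(y + 118) = -16*(118 + y) = -1888 - 16*y)
(46307 + 21751)/(O(-150) + G(20)) = (46307 + 21751)/((34 - 150) + (-1888 - 16*20)) = 68058/(-116 + (-1888 - 320)) = 68058/(-116 - 2208) = 68058/(-2324) = 68058*(-1/2324) = -34029/1162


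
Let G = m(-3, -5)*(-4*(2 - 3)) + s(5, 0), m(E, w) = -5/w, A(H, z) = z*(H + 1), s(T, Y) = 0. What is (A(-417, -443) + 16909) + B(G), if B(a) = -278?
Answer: 200919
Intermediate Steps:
A(H, z) = z*(1 + H)
G = 4 (G = (-5/(-5))*(-4*(2 - 3)) + 0 = (-5*(-1/5))*(-4*(-1)) + 0 = 1*4 + 0 = 4 + 0 = 4)
(A(-417, -443) + 16909) + B(G) = (-443*(1 - 417) + 16909) - 278 = (-443*(-416) + 16909) - 278 = (184288 + 16909) - 278 = 201197 - 278 = 200919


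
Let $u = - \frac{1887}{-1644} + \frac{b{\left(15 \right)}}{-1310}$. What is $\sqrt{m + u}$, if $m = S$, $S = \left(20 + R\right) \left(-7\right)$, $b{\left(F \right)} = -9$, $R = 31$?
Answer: $\frac{i \sqrt{11461593023465}}{179470} \approx 18.864 i$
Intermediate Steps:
$u = \frac{414461}{358940}$ ($u = - \frac{1887}{-1644} - \frac{9}{-1310} = \left(-1887\right) \left(- \frac{1}{1644}\right) - - \frac{9}{1310} = \frac{629}{548} + \frac{9}{1310} = \frac{414461}{358940} \approx 1.1547$)
$S = -357$ ($S = \left(20 + 31\right) \left(-7\right) = 51 \left(-7\right) = -357$)
$m = -357$
$\sqrt{m + u} = \sqrt{-357 + \frac{414461}{358940}} = \sqrt{- \frac{127727119}{358940}} = \frac{i \sqrt{11461593023465}}{179470}$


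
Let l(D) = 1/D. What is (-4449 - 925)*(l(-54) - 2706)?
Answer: 392637875/27 ≈ 1.4542e+7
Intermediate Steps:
(-4449 - 925)*(l(-54) - 2706) = (-4449 - 925)*(1/(-54) - 2706) = -5374*(-1/54 - 2706) = -5374*(-146125/54) = 392637875/27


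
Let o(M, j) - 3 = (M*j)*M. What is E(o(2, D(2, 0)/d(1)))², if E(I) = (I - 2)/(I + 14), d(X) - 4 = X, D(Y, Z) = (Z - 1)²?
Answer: 81/7921 ≈ 0.010226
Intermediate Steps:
D(Y, Z) = (-1 + Z)²
d(X) = 4 + X
o(M, j) = 3 + j*M² (o(M, j) = 3 + (M*j)*M = 3 + j*M²)
E(I) = (-2 + I)/(14 + I)
E(o(2, D(2, 0)/d(1)))² = ((-2 + (3 + ((-1 + 0)²/(4 + 1))*2²))/(14 + (3 + ((-1 + 0)²/(4 + 1))*2²)))² = ((-2 + (3 + ((-1)²/5)*4))/(14 + (3 + ((-1)²/5)*4)))² = ((-2 + (3 + (1*(⅕))*4))/(14 + (3 + (1*(⅕))*4)))² = ((-2 + (3 + (⅕)*4))/(14 + (3 + (⅕)*4)))² = ((-2 + (3 + ⅘))/(14 + (3 + ⅘)))² = ((-2 + 19/5)/(14 + 19/5))² = ((9/5)/(89/5))² = ((5/89)*(9/5))² = (9/89)² = 81/7921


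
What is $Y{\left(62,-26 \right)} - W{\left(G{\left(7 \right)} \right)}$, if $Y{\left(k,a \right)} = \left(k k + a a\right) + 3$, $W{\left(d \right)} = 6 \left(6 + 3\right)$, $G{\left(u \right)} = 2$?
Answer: $4469$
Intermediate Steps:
$W{\left(d \right)} = 54$ ($W{\left(d \right)} = 6 \cdot 9 = 54$)
$Y{\left(k,a \right)} = 3 + a^{2} + k^{2}$ ($Y{\left(k,a \right)} = \left(k^{2} + a^{2}\right) + 3 = \left(a^{2} + k^{2}\right) + 3 = 3 + a^{2} + k^{2}$)
$Y{\left(62,-26 \right)} - W{\left(G{\left(7 \right)} \right)} = \left(3 + \left(-26\right)^{2} + 62^{2}\right) - 54 = \left(3 + 676 + 3844\right) - 54 = 4523 - 54 = 4469$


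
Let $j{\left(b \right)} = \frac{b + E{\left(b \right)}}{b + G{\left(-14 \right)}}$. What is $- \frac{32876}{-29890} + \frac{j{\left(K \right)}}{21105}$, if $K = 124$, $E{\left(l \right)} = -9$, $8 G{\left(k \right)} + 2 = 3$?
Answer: $\frac{9843122042}{8948752155} \approx 1.0999$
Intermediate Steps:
$G{\left(k \right)} = \frac{1}{8}$ ($G{\left(k \right)} = - \frac{1}{4} + \frac{1}{8} \cdot 3 = - \frac{1}{4} + \frac{3}{8} = \frac{1}{8}$)
$j{\left(b \right)} = \frac{-9 + b}{\frac{1}{8} + b}$ ($j{\left(b \right)} = \frac{b - 9}{b + \frac{1}{8}} = \frac{-9 + b}{\frac{1}{8} + b}$)
$- \frac{32876}{-29890} + \frac{j{\left(K \right)}}{21105} = - \frac{32876}{-29890} + \frac{8 \frac{1}{1 + 8 \cdot 124} \left(-9 + 124\right)}{21105} = \left(-32876\right) \left(- \frac{1}{29890}\right) + 8 \frac{1}{1 + 992} \cdot 115 \cdot \frac{1}{21105} = \frac{16438}{14945} + 8 \cdot \frac{1}{993} \cdot 115 \cdot \frac{1}{21105} = \frac{16438}{14945} + \frac{920}{993} \cdot \frac{1}{21105} = \frac{16438}{14945} + \frac{184}{4191453} = \frac{9843122042}{8948752155}$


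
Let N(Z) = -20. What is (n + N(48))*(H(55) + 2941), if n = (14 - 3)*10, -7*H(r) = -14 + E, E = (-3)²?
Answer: 1853280/7 ≈ 2.6475e+5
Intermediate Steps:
E = 9
H(r) = 5/7 (H(r) = -(-14 + 9)/7 = -⅐*(-5) = 5/7)
n = 110 (n = 11*10 = 110)
(n + N(48))*(H(55) + 2941) = (110 - 20)*(5/7 + 2941) = 90*(20592/7) = 1853280/7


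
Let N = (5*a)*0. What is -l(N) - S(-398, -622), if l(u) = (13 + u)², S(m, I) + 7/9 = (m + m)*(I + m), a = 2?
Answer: -7308794/9 ≈ -8.1209e+5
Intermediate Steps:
S(m, I) = -7/9 + 2*m*(I + m) (S(m, I) = -7/9 + (m + m)*(I + m) = -7/9 + (2*m)*(I + m) = -7/9 + 2*m*(I + m))
N = 0 (N = (5*2)*0 = 10*0 = 0)
-l(N) - S(-398, -622) = -(13 + 0)² - (-7/9 + 2*(-398)² + 2*(-622)*(-398)) = -1*13² - (-7/9 + 2*158404 + 495112) = -1*169 - (-7/9 + 316808 + 495112) = -169 - 1*7307273/9 = -169 - 7307273/9 = -7308794/9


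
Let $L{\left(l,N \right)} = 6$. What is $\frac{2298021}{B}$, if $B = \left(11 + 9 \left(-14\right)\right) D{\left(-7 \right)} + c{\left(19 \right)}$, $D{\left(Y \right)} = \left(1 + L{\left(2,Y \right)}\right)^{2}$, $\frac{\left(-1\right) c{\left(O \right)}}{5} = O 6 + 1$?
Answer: $- \frac{766007}{2070} \approx -370.05$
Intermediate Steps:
$c{\left(O \right)} = -5 - 30 O$ ($c{\left(O \right)} = - 5 \left(O 6 + 1\right) = - 5 \left(6 O + 1\right) = - 5 \left(1 + 6 O\right) = -5 - 30 O$)
$D{\left(Y \right)} = 49$ ($D{\left(Y \right)} = \left(1 + 6\right)^{2} = 7^{2} = 49$)
$B = -6210$ ($B = \left(11 + 9 \left(-14\right)\right) 49 - 575 = \left(11 - 126\right) 49 - 575 = \left(-115\right) 49 - 575 = -5635 - 575 = -6210$)
$\frac{2298021}{B} = \frac{2298021}{-6210} = 2298021 \left(- \frac{1}{6210}\right) = - \frac{766007}{2070}$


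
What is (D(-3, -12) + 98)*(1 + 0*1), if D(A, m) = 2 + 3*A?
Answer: 91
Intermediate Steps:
(D(-3, -12) + 98)*(1 + 0*1) = ((2 + 3*(-3)) + 98)*(1 + 0*1) = ((2 - 9) + 98)*(1 + 0) = (-7 + 98)*1 = 91*1 = 91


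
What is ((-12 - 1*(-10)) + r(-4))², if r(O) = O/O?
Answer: 1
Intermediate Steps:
r(O) = 1
((-12 - 1*(-10)) + r(-4))² = ((-12 - 1*(-10)) + 1)² = ((-12 + 10) + 1)² = (-2 + 1)² = (-1)² = 1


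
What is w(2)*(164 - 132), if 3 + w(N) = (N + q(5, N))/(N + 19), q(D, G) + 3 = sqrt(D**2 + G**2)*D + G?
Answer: -1984/21 + 160*sqrt(29)/21 ≈ -53.446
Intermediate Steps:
q(D, G) = -3 + G + D*sqrt(D**2 + G**2) (q(D, G) = -3 + (sqrt(D**2 + G**2)*D + G) = -3 + (D*sqrt(D**2 + G**2) + G) = -3 + (G + D*sqrt(D**2 + G**2)) = -3 + G + D*sqrt(D**2 + G**2))
w(N) = -3 + (-3 + 2*N + 5*sqrt(25 + N**2))/(19 + N) (w(N) = -3 + (N + (-3 + N + 5*sqrt(5**2 + N**2)))/(N + 19) = -3 + (N + (-3 + N + 5*sqrt(25 + N**2)))/(19 + N) = -3 + (-3 + 2*N + 5*sqrt(25 + N**2))/(19 + N))
w(2)*(164 - 132) = ((-60 - 1*2 + 5*sqrt(25 + 2**2))/(19 + 2))*(164 - 132) = ((-60 - 2 + 5*sqrt(25 + 4))/21)*32 = ((-60 - 2 + 5*sqrt(29))/21)*32 = ((-62 + 5*sqrt(29))/21)*32 = (-62/21 + 5*sqrt(29)/21)*32 = -1984/21 + 160*sqrt(29)/21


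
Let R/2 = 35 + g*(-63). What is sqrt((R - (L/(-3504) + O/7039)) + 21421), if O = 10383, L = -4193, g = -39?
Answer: sqrt(1003858197382171461)/6166164 ≈ 162.49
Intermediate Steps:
R = 4984 (R = 2*(35 - 39*(-63)) = 2*(35 + 2457) = 2*2492 = 4984)
sqrt((R - (L/(-3504) + O/7039)) + 21421) = sqrt((4984 - (-4193/(-3504) + 10383/7039)) + 21421) = sqrt((4984 - (-4193*(-1/3504) + 10383*(1/7039))) + 21421) = sqrt((4984 - (4193/3504 + 10383/7039)) + 21421) = sqrt((4984 - 1*65896559/24664656) + 21421) = sqrt((4984 - 65896559/24664656) + 21421) = sqrt(122862748945/24664656 + 21421) = sqrt(651204345121/24664656) = sqrt(1003858197382171461)/6166164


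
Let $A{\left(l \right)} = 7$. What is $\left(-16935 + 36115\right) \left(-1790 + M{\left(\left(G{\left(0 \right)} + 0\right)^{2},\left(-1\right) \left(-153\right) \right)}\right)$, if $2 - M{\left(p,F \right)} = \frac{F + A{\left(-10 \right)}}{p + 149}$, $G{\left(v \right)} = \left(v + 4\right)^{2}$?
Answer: $- \frac{2778414800}{81} \approx -3.4301 \cdot 10^{7}$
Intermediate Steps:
$G{\left(v \right)} = \left(4 + v\right)^{2}$
$M{\left(p,F \right)} = 2 - \frac{7 + F}{149 + p}$ ($M{\left(p,F \right)} = 2 - \frac{F + 7}{p + 149} = 2 - \frac{7 + F}{149 + p}$)
$\left(-16935 + 36115\right) \left(-1790 + M{\left(\left(G{\left(0 \right)} + 0\right)^{2},\left(-1\right) \left(-153\right) \right)}\right) = \left(-16935 + 36115\right) \left(-1790 + \frac{291 - \left(-1\right) \left(-153\right) + 2 \left(\left(4 + 0\right)^{2} + 0\right)^{2}}{149 + \left(\left(4 + 0\right)^{2} + 0\right)^{2}}\right) = 19180 \left(-1790 + \frac{291 - 153 + 2 \left(4^{2} + 0\right)^{2}}{149 + \left(4^{2} + 0\right)^{2}}\right) = 19180 \left(-1790 + \frac{291 - 153 + 2 \left(16 + 0\right)^{2}}{149 + \left(16 + 0\right)^{2}}\right) = 19180 \left(-1790 + \frac{291 - 153 + 2 \cdot 16^{2}}{149 + 16^{2}}\right) = 19180 \left(-1790 + \frac{291 - 153 + 2 \cdot 256}{149 + 256}\right) = 19180 \left(-1790 + \frac{291 - 153 + 512}{405}\right) = 19180 \left(-1790 + \frac{1}{405} \cdot 650\right) = 19180 \left(-1790 + \frac{130}{81}\right) = 19180 \left(- \frac{144860}{81}\right) = - \frac{2778414800}{81}$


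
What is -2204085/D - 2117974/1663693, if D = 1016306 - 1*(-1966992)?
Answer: -9985468384157/4963291999514 ≈ -2.0119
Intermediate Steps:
D = 2983298 (D = 1016306 + 1966992 = 2983298)
-2204085/D - 2117974/1663693 = -2204085/2983298 - 2117974/1663693 = -9985468384157/4963291999514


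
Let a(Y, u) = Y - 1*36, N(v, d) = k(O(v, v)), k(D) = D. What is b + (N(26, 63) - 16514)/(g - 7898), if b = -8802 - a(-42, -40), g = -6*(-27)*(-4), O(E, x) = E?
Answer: -37269408/4273 ≈ -8722.1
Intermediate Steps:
g = -648 (g = 162*(-4) = -648)
N(v, d) = v
a(Y, u) = -36 + Y (a(Y, u) = Y - 36 = -36 + Y)
b = -8724 (b = -8802 - (-36 - 42) = -8802 - 1*(-78) = -8802 + 78 = -8724)
b + (N(26, 63) - 16514)/(g - 7898) = -8724 + (26 - 16514)/(-648 - 7898) = -8724 - 16488/(-8546) = -8724 - 16488*(-1/8546) = -8724 + 8244/4273 = -37269408/4273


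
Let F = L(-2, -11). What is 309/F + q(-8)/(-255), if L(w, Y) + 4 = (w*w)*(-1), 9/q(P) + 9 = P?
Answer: -446481/11560 ≈ -38.623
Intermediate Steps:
q(P) = 9/(-9 + P)
L(w, Y) = -4 - w² (L(w, Y) = -4 + (w*w)*(-1) = -4 + w²*(-1) = -4 - w²)
F = -8 (F = -4 - 1*(-2)² = -4 - 1*4 = -4 - 4 = -8)
309/F + q(-8)/(-255) = 309/(-8) + (9/(-9 - 8))/(-255) = 309*(-⅛) + (9/(-17))*(-1/255) = -309/8 + (9*(-1/17))*(-1/255) = -309/8 - 9/17*(-1/255) = -309/8 + 3/1445 = -446481/11560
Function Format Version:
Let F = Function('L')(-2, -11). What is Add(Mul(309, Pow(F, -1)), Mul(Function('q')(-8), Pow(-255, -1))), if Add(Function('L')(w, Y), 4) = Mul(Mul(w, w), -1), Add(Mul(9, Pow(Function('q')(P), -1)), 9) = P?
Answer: Rational(-446481, 11560) ≈ -38.623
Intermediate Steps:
Function('q')(P) = Mul(9, Pow(Add(-9, P), -1))
Function('L')(w, Y) = Add(-4, Mul(-1, Pow(w, 2))) (Function('L')(w, Y) = Add(-4, Mul(Mul(w, w), -1)) = Add(-4, Mul(Pow(w, 2), -1)) = Add(-4, Mul(-1, Pow(w, 2))))
F = -8 (F = Add(-4, Mul(-1, Pow(-2, 2))) = Add(-4, Mul(-1, 4)) = Add(-4, -4) = -8)
Add(Mul(309, Pow(F, -1)), Mul(Function('q')(-8), Pow(-255, -1))) = Add(Mul(309, Pow(-8, -1)), Mul(Mul(9, Pow(Add(-9, -8), -1)), Pow(-255, -1))) = Add(Mul(309, Rational(-1, 8)), Mul(Mul(9, Pow(-17, -1)), Rational(-1, 255))) = Add(Rational(-309, 8), Mul(Mul(9, Rational(-1, 17)), Rational(-1, 255))) = Add(Rational(-309, 8), Mul(Rational(-9, 17), Rational(-1, 255))) = Add(Rational(-309, 8), Rational(3, 1445)) = Rational(-446481, 11560)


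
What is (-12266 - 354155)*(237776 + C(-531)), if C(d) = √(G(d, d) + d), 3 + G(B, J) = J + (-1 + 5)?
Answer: -87126119696 - 366421*I*√1061 ≈ -8.7126e+10 - 1.1935e+7*I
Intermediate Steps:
G(B, J) = 1 + J (G(B, J) = -3 + (J + (-1 + 5)) = -3 + (J + 4) = -3 + (4 + J) = 1 + J)
C(d) = √(1 + 2*d) (C(d) = √((1 + d) + d) = √(1 + 2*d))
(-12266 - 354155)*(237776 + C(-531)) = (-12266 - 354155)*(237776 + √(1 + 2*(-531))) = -366421*(237776 + √(1 - 1062)) = -366421*(237776 + √(-1061)) = -366421*(237776 + I*√1061) = -87126119696 - 366421*I*√1061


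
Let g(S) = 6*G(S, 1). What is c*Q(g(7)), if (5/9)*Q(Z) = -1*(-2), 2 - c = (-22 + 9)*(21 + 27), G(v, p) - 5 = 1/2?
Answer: 11268/5 ≈ 2253.6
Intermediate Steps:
G(v, p) = 11/2 (G(v, p) = 5 + 1/2 = 5 + ½ = 11/2)
c = 626 (c = 2 - (-22 + 9)*(21 + 27) = 2 - (-13)*48 = 2 - 1*(-624) = 2 + 624 = 626)
g(S) = 33 (g(S) = 6*(11/2) = 33)
Q(Z) = 18/5 (Q(Z) = 9*(-1*(-2))/5 = (9/5)*2 = 18/5)
c*Q(g(7)) = 626*(18/5) = 11268/5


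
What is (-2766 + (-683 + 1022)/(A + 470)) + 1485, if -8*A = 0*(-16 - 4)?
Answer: -601731/470 ≈ -1280.3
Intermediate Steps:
A = 0 (A = -0*(-16 - 4) = -0*(-20) = -⅛*0 = 0)
(-2766 + (-683 + 1022)/(A + 470)) + 1485 = (-2766 + (-683 + 1022)/(0 + 470)) + 1485 = (-2766 + 339/470) + 1485 = -1299681/470 + 1485 = -601731/470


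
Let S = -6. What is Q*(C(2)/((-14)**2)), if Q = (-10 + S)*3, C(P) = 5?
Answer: -60/49 ≈ -1.2245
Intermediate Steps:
Q = -48 (Q = (-10 - 6)*3 = -16*3 = -48)
Q*(C(2)/((-14)**2)) = -240/((-14)**2) = -240/196 = -48*5/196 = -60/49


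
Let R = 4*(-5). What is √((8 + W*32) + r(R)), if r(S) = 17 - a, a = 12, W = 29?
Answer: √941 ≈ 30.676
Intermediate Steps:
R = -20
r(S) = 5 (r(S) = 17 - 1*12 = 17 - 12 = 5)
√((8 + W*32) + r(R)) = √((8 + 29*32) + 5) = √((8 + 928) + 5) = √(936 + 5) = √941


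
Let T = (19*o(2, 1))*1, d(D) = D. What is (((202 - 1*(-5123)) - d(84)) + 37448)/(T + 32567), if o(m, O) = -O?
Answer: 42689/32548 ≈ 1.3116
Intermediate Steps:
T = -19 (T = (19*(-1*1))*1 = (19*(-1))*1 = -19*1 = -19)
(((202 - 1*(-5123)) - d(84)) + 37448)/(T + 32567) = (((202 - 1*(-5123)) - 1*84) + 37448)/(-19 + 32567) = (((202 + 5123) - 84) + 37448)/32548 = ((5325 - 84) + 37448)*(1/32548) = (5241 + 37448)*(1/32548) = 42689*(1/32548) = 42689/32548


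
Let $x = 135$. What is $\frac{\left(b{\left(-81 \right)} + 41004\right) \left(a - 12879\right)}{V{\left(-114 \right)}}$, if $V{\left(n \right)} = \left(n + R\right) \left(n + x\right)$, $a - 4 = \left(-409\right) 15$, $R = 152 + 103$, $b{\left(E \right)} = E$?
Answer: $- \frac{86438470}{329} \approx -2.6273 \cdot 10^{5}$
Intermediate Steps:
$R = 255$
$a = -6131$ ($a = 4 - 6135 = -6131$)
$V{\left(n \right)} = \left(135 + n\right) \left(255 + n\right)$ ($V{\left(n \right)} = \left(n + 255\right) \left(n + 135\right) = \left(255 + n\right) \left(135 + n\right) = \left(135 + n\right) \left(255 + n\right)$)
$\frac{\left(b{\left(-81 \right)} + 41004\right) \left(a - 12879\right)}{V{\left(-114 \right)}} = \frac{\left(-81 + 41004\right) \left(-6131 - 12879\right)}{34425 + \left(-114\right)^{2} + 390 \left(-114\right)} = \frac{40923 \left(-19010\right)}{34425 + 12996 - 44460} = - \frac{777946230}{2961} = \left(-777946230\right) \frac{1}{2961} = - \frac{86438470}{329}$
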